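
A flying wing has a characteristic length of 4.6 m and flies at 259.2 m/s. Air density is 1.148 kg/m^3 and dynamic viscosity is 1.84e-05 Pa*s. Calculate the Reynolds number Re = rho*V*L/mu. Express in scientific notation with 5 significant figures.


Step 1: Numerator = rho * V * L = 1.148 * 259.2 * 4.6 = 1368.78336
Step 2: Re = 1368.78336 / 1.84e-05
Step 3: Re = 7.4390e+07

7.4390e+07


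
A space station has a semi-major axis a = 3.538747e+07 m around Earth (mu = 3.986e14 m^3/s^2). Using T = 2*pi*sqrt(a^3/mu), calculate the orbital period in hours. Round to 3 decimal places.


Step 1: a^3 / mu = 4.431477e+22 / 3.986e14 = 1.111761e+08
Step 2: sqrt(1.111761e+08) = 10544.0055 s
Step 3: T = 2*pi * 10544.0055 = 66249.94 s
Step 4: T in hours = 66249.94 / 3600 = 18.403 hours

18.403


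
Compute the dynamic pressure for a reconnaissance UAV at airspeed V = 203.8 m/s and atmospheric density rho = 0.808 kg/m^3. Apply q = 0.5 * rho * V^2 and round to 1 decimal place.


Step 1: V^2 = 203.8^2 = 41534.44
Step 2: q = 0.5 * 0.808 * 41534.44
Step 3: q = 16779.9 Pa

16779.9


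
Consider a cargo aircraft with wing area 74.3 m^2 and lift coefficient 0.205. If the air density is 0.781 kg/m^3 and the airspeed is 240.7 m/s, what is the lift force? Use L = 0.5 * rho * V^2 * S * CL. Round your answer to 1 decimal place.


Step 1: Calculate dynamic pressure q = 0.5 * 0.781 * 240.7^2 = 0.5 * 0.781 * 57936.49 = 22624.1993 Pa
Step 2: Multiply by wing area and lift coefficient: L = 22624.1993 * 74.3 * 0.205
Step 3: L = 1680978.0113 * 0.205 = 344600.5 N

344600.5


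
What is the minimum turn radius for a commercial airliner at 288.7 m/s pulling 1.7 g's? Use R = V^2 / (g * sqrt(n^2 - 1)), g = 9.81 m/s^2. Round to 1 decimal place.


Step 1: V^2 = 288.7^2 = 83347.69
Step 2: n^2 - 1 = 1.7^2 - 1 = 1.89
Step 3: sqrt(1.89) = 1.374773
Step 4: R = 83347.69 / (9.81 * 1.374773) = 6180.1 m

6180.1


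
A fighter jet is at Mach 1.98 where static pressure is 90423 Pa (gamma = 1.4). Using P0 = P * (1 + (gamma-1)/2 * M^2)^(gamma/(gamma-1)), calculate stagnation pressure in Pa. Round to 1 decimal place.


Step 1: (gamma-1)/2 * M^2 = 0.2 * 3.9204 = 0.78408
Step 2: 1 + 0.78408 = 1.78408
Step 3: Exponent gamma/(gamma-1) = 3.5
Step 4: P0 = 90423 * 1.78408^3.5 = 685849.9 Pa

685849.9


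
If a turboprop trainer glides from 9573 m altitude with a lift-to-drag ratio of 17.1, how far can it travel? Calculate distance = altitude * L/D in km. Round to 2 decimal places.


Step 1: Glide distance = altitude * L/D = 9573 * 17.1 = 163698.3 m
Step 2: Convert to km: 163698.3 / 1000 = 163.70 km

163.70


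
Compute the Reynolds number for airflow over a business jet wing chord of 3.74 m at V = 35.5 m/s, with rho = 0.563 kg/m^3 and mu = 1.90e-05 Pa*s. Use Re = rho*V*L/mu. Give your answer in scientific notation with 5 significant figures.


Step 1: Numerator = rho * V * L = 0.563 * 35.5 * 3.74 = 74.74951
Step 2: Re = 74.74951 / 1.90e-05
Step 3: Re = 3.9342e+06

3.9342e+06


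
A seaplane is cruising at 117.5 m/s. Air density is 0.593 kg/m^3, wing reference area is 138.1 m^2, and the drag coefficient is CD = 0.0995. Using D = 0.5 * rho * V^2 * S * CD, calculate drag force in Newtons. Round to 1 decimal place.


Step 1: Dynamic pressure q = 0.5 * 0.593 * 117.5^2 = 4093.5531 Pa
Step 2: Drag D = q * S * CD = 4093.5531 * 138.1 * 0.0995
Step 3: D = 56249.3 N

56249.3


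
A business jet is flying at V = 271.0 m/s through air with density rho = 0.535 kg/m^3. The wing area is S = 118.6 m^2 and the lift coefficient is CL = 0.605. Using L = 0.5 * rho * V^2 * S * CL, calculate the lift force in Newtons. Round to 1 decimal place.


Step 1: Calculate dynamic pressure q = 0.5 * 0.535 * 271.0^2 = 0.5 * 0.535 * 73441.0 = 19645.4675 Pa
Step 2: Multiply by wing area and lift coefficient: L = 19645.4675 * 118.6 * 0.605
Step 3: L = 2329952.4455 * 0.605 = 1409621.2 N

1409621.2


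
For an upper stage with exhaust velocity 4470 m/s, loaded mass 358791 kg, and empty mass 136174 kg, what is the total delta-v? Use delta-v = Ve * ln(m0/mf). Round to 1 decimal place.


Step 1: Mass ratio m0/mf = 358791 / 136174 = 2.634798
Step 2: ln(2.634798) = 0.968807
Step 3: delta-v = 4470 * 0.968807 = 4330.6 m/s

4330.6


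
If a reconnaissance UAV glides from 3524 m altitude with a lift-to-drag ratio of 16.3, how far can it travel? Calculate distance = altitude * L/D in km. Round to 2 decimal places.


Step 1: Glide distance = altitude * L/D = 3524 * 16.3 = 57441.2 m
Step 2: Convert to km: 57441.2 / 1000 = 57.44 km

57.44


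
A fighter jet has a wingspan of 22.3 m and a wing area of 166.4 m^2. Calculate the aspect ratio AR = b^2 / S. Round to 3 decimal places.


Step 1: b^2 = 22.3^2 = 497.29
Step 2: AR = 497.29 / 166.4 = 2.989

2.989


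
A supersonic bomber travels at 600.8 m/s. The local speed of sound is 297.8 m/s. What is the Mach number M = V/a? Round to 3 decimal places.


Step 1: M = V / a = 600.8 / 297.8
Step 2: M = 2.017

2.017


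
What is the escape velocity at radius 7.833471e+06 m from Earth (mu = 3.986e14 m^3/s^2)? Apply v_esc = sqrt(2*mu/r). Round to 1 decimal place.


Step 1: 2*mu/r = 2 * 3.986e14 / 7.833471e+06 = 101768424.24
Step 2: v_esc = sqrt(101768424.24) = 10088.0 m/s

10088.0


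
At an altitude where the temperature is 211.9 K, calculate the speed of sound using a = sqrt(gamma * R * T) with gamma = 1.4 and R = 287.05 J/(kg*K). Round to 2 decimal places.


Step 1: gamma * R * T = 1.4 * 287.05 * 211.9 = 85156.253
Step 2: a = sqrt(85156.253) = 291.82 m/s

291.82


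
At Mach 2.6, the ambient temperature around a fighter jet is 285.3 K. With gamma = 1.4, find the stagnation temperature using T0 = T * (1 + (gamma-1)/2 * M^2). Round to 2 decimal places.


Step 1: (gamma-1)/2 = 0.2
Step 2: M^2 = 6.76
Step 3: 1 + 0.2 * 6.76 = 2.352
Step 4: T0 = 285.3 * 2.352 = 671.03 K

671.03


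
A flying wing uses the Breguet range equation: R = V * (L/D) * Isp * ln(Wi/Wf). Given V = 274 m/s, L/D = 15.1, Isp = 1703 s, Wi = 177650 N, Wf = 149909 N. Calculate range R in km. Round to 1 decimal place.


Step 1: Coefficient = V * (L/D) * Isp = 274 * 15.1 * 1703 = 7045992.2 m
Step 2: Wi/Wf = 177650 / 149909 = 1.185052
Step 3: ln(1.185052) = 0.169787
Step 4: R = 7045992.2 * 0.169787 = 1196317.0 m = 1196.3 km

1196.3


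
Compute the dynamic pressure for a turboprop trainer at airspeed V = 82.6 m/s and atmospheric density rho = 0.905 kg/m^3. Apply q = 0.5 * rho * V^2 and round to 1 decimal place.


Step 1: V^2 = 82.6^2 = 6822.76
Step 2: q = 0.5 * 0.905 * 6822.76
Step 3: q = 3087.3 Pa

3087.3


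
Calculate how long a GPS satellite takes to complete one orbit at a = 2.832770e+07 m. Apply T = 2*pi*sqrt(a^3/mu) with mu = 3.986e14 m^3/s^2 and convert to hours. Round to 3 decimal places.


Step 1: a^3 / mu = 2.273181e+22 / 3.986e14 = 5.702912e+07
Step 2: sqrt(5.702912e+07) = 7551.7625 s
Step 3: T = 2*pi * 7551.7625 = 47449.12 s
Step 4: T in hours = 47449.12 / 3600 = 13.180 hours

13.180


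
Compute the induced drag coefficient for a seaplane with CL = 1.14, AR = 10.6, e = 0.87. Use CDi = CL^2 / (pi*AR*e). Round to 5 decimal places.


Step 1: CL^2 = 1.14^2 = 1.2996
Step 2: pi * AR * e = 3.14159 * 10.6 * 0.87 = 28.971767
Step 3: CDi = 1.2996 / 28.971767 = 0.04486

0.04486


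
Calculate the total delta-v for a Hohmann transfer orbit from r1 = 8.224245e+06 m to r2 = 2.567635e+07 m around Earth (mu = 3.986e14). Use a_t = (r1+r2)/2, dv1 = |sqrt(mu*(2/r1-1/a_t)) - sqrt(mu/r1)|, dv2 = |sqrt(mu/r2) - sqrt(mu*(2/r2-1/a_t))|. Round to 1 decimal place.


Step 1: Transfer semi-major axis a_t = (8.224245e+06 + 2.567635e+07) / 2 = 1.695030e+07 m
Step 2: v1 (circular at r1) = sqrt(mu/r1) = 6961.79 m/s
Step 3: v_t1 = sqrt(mu*(2/r1 - 1/a_t)) = 8568.38 m/s
Step 4: dv1 = |8568.38 - 6961.79| = 1606.59 m/s
Step 5: v2 (circular at r2) = 3940.05 m/s, v_t2 = 2744.49 m/s
Step 6: dv2 = |3940.05 - 2744.49| = 1195.56 m/s
Step 7: Total delta-v = 1606.59 + 1195.56 = 2802.2 m/s

2802.2


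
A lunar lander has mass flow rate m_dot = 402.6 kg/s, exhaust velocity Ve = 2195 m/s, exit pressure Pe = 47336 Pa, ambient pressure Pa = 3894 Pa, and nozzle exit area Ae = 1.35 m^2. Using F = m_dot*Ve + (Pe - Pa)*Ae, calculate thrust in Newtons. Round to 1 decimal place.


Step 1: Momentum thrust = m_dot * Ve = 402.6 * 2195 = 883707.0 N
Step 2: Pressure thrust = (Pe - Pa) * Ae = (47336 - 3894) * 1.35 = 58646.70 N
Step 3: Total thrust F = 883707.0 + 58646.70 = 942353.7 N

942353.7


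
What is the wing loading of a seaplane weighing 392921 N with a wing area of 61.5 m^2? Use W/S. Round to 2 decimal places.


Step 1: Wing loading = W / S = 392921 / 61.5
Step 2: Wing loading = 6388.96 N/m^2

6388.96


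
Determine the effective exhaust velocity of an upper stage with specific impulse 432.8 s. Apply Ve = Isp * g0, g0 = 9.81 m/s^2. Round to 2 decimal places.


Step 1: Ve = Isp * g0 = 432.8 * 9.81
Step 2: Ve = 4245.77 m/s

4245.77


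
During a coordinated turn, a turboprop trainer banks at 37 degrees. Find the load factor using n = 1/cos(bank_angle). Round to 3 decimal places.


Step 1: Convert 37 degrees to radians = 0.645772
Step 2: cos(37 deg) = 0.798636
Step 3: n = 1 / 0.798636 = 1.252

1.252


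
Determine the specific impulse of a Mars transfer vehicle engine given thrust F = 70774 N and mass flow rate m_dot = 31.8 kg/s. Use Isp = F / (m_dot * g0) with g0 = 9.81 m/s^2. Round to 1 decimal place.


Step 1: m_dot * g0 = 31.8 * 9.81 = 311.96
Step 2: Isp = 70774 / 311.96 = 226.9 s

226.9


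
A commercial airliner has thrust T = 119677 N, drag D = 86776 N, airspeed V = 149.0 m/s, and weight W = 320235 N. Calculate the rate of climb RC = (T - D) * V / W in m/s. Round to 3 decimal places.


Step 1: Excess thrust = T - D = 119677 - 86776 = 32901 N
Step 2: Excess power = 32901 * 149.0 = 4902249.0 W
Step 3: RC = 4902249.0 / 320235 = 15.308 m/s

15.308


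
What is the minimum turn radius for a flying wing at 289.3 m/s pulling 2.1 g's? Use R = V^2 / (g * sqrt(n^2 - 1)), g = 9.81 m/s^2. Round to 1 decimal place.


Step 1: V^2 = 289.3^2 = 83694.49
Step 2: n^2 - 1 = 2.1^2 - 1 = 3.41
Step 3: sqrt(3.41) = 1.846619
Step 4: R = 83694.49 / (9.81 * 1.846619) = 4620.1 m

4620.1


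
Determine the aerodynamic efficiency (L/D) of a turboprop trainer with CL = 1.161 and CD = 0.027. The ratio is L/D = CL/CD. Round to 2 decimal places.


Step 1: L/D = CL / CD = 1.161 / 0.027
Step 2: L/D = 43.00

43.00


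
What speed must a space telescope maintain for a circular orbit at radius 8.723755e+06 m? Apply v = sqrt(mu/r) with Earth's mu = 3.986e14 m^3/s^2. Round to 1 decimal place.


Step 1: mu / r = 3.986e14 / 8.723755e+06 = 45691333.6058
Step 2: v = sqrt(45691333.6058) = 6759.5 m/s

6759.5


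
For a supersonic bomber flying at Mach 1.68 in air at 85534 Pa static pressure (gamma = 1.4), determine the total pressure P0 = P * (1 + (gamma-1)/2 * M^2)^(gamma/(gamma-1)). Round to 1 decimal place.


Step 1: (gamma-1)/2 * M^2 = 0.2 * 2.8224 = 0.56448
Step 2: 1 + 0.56448 = 1.56448
Step 3: Exponent gamma/(gamma-1) = 3.5
Step 4: P0 = 85534 * 1.56448^3.5 = 409669.7 Pa

409669.7


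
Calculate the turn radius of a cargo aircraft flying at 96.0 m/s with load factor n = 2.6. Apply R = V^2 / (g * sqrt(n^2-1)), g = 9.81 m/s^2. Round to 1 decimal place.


Step 1: V^2 = 96.0^2 = 9216.0
Step 2: n^2 - 1 = 2.6^2 - 1 = 5.76
Step 3: sqrt(5.76) = 2.4
Step 4: R = 9216.0 / (9.81 * 2.4) = 391.4 m

391.4


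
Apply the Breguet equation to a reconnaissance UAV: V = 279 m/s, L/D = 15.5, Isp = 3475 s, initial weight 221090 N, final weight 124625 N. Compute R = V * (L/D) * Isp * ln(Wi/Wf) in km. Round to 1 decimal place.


Step 1: Coefficient = V * (L/D) * Isp = 279 * 15.5 * 3475 = 15027637.5 m
Step 2: Wi/Wf = 221090 / 124625 = 1.774042
Step 3: ln(1.774042) = 0.573261
Step 4: R = 15027637.5 * 0.573261 = 8614752.9 m = 8614.8 km

8614.8


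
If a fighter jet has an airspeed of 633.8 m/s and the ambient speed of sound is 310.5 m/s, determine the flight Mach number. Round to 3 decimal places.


Step 1: M = V / a = 633.8 / 310.5
Step 2: M = 2.041

2.041


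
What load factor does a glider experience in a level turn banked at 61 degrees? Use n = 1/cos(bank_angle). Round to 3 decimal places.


Step 1: Convert 61 degrees to radians = 1.064651
Step 2: cos(61 deg) = 0.48481
Step 3: n = 1 / 0.48481 = 2.063

2.063


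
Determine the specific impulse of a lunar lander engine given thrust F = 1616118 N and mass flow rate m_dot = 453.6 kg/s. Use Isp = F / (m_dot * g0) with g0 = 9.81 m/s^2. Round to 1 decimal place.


Step 1: m_dot * g0 = 453.6 * 9.81 = 4449.82
Step 2: Isp = 1616118 / 4449.82 = 363.2 s

363.2


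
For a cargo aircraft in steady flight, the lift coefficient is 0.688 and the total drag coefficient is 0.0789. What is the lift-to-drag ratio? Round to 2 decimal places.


Step 1: L/D = CL / CD = 0.688 / 0.0789
Step 2: L/D = 8.72

8.72


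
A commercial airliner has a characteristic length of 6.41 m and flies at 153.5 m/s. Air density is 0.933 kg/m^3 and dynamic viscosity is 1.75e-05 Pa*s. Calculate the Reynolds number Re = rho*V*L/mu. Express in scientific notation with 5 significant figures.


Step 1: Numerator = rho * V * L = 0.933 * 153.5 * 6.41 = 918.011355
Step 2: Re = 918.011355 / 1.75e-05
Step 3: Re = 5.2458e+07

5.2458e+07


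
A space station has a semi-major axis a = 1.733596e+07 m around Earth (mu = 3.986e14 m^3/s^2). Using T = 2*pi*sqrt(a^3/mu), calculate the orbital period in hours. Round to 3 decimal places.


Step 1: a^3 / mu = 5.210072e+21 / 3.986e14 = 1.307093e+07
Step 2: sqrt(1.307093e+07) = 3615.3737 s
Step 3: T = 2*pi * 3615.3737 = 22716.06 s
Step 4: T in hours = 22716.06 / 3600 = 6.310 hours

6.310


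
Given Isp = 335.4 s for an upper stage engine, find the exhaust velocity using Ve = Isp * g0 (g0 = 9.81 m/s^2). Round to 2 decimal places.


Step 1: Ve = Isp * g0 = 335.4 * 9.81
Step 2: Ve = 3290.27 m/s

3290.27


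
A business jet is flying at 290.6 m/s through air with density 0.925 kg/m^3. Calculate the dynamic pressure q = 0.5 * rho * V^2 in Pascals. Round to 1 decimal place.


Step 1: V^2 = 290.6^2 = 84448.36
Step 2: q = 0.5 * 0.925 * 84448.36
Step 3: q = 39057.4 Pa

39057.4


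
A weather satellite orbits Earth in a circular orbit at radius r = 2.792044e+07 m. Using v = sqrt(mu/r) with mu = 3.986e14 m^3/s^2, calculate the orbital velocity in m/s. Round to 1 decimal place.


Step 1: mu / r = 3.986e14 / 2.792044e+07 = 14276279.3136
Step 2: v = sqrt(14276279.3136) = 3778.4 m/s

3778.4


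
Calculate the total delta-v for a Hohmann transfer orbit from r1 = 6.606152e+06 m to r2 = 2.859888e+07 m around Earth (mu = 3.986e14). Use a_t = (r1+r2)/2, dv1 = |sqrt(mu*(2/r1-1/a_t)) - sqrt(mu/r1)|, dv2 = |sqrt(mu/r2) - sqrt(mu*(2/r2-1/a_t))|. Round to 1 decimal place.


Step 1: Transfer semi-major axis a_t = (6.606152e+06 + 2.859888e+07) / 2 = 1.760252e+07 m
Step 2: v1 (circular at r1) = sqrt(mu/r1) = 7767.73 m/s
Step 3: v_t1 = sqrt(mu*(2/r1 - 1/a_t)) = 9901.06 m/s
Step 4: dv1 = |9901.06 - 7767.73| = 2133.32 m/s
Step 5: v2 (circular at r2) = 3733.31 m/s, v_t2 = 2287.08 m/s
Step 6: dv2 = |3733.31 - 2287.08| = 1446.23 m/s
Step 7: Total delta-v = 2133.32 + 1446.23 = 3579.6 m/s

3579.6


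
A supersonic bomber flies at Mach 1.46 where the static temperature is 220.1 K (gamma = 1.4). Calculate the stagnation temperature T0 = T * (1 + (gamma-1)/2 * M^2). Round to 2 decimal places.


Step 1: (gamma-1)/2 = 0.2
Step 2: M^2 = 2.1316
Step 3: 1 + 0.2 * 2.1316 = 1.42632
Step 4: T0 = 220.1 * 1.42632 = 313.93 K

313.93


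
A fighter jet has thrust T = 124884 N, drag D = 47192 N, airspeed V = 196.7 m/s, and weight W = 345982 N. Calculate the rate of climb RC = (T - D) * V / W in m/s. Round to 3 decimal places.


Step 1: Excess thrust = T - D = 124884 - 47192 = 77692 N
Step 2: Excess power = 77692 * 196.7 = 15282016.4 W
Step 3: RC = 15282016.4 / 345982 = 44.170 m/s

44.170


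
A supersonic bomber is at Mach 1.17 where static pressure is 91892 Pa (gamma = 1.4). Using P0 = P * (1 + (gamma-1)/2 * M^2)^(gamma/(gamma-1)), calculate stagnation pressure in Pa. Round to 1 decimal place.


Step 1: (gamma-1)/2 * M^2 = 0.2 * 1.3689 = 0.27378
Step 2: 1 + 0.27378 = 1.27378
Step 3: Exponent gamma/(gamma-1) = 3.5
Step 4: P0 = 91892 * 1.27378^3.5 = 214342.5 Pa

214342.5


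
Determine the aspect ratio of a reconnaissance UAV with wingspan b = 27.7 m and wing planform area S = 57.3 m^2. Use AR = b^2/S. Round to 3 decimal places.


Step 1: b^2 = 27.7^2 = 767.29
Step 2: AR = 767.29 / 57.3 = 13.391

13.391


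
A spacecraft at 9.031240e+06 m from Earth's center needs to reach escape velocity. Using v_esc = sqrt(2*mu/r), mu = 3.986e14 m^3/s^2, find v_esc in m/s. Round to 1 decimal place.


Step 1: 2*mu/r = 2 * 3.986e14 / 9.031240e+06 = 88271378.0168
Step 2: v_esc = sqrt(88271378.0168) = 9395.3 m/s

9395.3


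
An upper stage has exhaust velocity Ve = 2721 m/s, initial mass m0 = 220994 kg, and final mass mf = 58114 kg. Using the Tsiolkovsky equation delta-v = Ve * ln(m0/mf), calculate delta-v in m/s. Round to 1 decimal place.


Step 1: Mass ratio m0/mf = 220994 / 58114 = 3.802767
Step 2: ln(3.802767) = 1.335729
Step 3: delta-v = 2721 * 1.335729 = 3634.5 m/s

3634.5


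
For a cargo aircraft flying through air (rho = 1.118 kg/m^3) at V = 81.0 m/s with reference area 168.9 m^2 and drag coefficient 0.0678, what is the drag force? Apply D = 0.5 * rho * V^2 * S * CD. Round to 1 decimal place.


Step 1: Dynamic pressure q = 0.5 * 1.118 * 81.0^2 = 3667.599 Pa
Step 2: Drag D = q * S * CD = 3667.599 * 168.9 * 0.0678
Step 3: D = 41999.2 N

41999.2


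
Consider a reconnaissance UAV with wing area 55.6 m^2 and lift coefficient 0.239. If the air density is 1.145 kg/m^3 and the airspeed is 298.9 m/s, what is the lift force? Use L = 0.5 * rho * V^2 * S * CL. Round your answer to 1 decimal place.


Step 1: Calculate dynamic pressure q = 0.5 * 1.145 * 298.9^2 = 0.5 * 1.145 * 89341.21 = 51147.8427 Pa
Step 2: Multiply by wing area and lift coefficient: L = 51147.8427 * 55.6 * 0.239
Step 3: L = 2843820.0555 * 0.239 = 679673.0 N

679673.0


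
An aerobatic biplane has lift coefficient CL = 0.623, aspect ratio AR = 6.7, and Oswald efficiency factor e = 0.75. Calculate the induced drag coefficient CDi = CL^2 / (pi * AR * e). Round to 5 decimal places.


Step 1: CL^2 = 0.623^2 = 0.388129
Step 2: pi * AR * e = 3.14159 * 6.7 * 0.75 = 15.786503
Step 3: CDi = 0.388129 / 15.786503 = 0.02459

0.02459


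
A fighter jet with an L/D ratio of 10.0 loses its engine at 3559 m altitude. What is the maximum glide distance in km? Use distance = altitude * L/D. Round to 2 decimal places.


Step 1: Glide distance = altitude * L/D = 3559 * 10.0 = 35590.0 m
Step 2: Convert to km: 35590.0 / 1000 = 35.59 km

35.59


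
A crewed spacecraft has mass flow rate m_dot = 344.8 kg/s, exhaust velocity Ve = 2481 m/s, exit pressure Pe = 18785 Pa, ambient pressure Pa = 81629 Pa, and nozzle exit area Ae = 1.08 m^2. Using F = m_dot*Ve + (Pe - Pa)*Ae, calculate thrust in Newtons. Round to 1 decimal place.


Step 1: Momentum thrust = m_dot * Ve = 344.8 * 2481 = 855448.8 N
Step 2: Pressure thrust = (Pe - Pa) * Ae = (18785 - 81629) * 1.08 = -67871.52 N
Step 3: Total thrust F = 855448.8 + -67871.52 = 787577.3 N

787577.3


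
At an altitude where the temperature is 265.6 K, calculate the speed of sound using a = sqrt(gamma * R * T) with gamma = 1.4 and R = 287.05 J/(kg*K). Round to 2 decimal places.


Step 1: gamma * R * T = 1.4 * 287.05 * 265.6 = 106736.672
Step 2: a = sqrt(106736.672) = 326.71 m/s

326.71


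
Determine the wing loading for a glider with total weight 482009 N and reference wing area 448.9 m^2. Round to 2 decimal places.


Step 1: Wing loading = W / S = 482009 / 448.9
Step 2: Wing loading = 1073.76 N/m^2

1073.76


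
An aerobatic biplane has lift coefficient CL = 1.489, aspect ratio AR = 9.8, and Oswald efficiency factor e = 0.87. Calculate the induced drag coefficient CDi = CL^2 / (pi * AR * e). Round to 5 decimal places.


Step 1: CL^2 = 1.489^2 = 2.217121
Step 2: pi * AR * e = 3.14159 * 9.8 * 0.87 = 26.785219
Step 3: CDi = 2.217121 / 26.785219 = 0.08277

0.08277


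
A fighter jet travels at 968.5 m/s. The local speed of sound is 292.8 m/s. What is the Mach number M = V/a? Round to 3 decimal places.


Step 1: M = V / a = 968.5 / 292.8
Step 2: M = 3.308

3.308


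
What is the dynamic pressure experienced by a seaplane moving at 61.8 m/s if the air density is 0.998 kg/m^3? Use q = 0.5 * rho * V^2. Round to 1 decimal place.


Step 1: V^2 = 61.8^2 = 3819.24
Step 2: q = 0.5 * 0.998 * 3819.24
Step 3: q = 1905.8 Pa

1905.8


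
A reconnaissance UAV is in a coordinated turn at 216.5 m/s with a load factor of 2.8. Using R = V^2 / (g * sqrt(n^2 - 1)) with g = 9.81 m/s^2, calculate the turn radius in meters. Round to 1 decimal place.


Step 1: V^2 = 216.5^2 = 46872.25
Step 2: n^2 - 1 = 2.8^2 - 1 = 6.84
Step 3: sqrt(6.84) = 2.615339
Step 4: R = 46872.25 / (9.81 * 2.615339) = 1826.9 m

1826.9


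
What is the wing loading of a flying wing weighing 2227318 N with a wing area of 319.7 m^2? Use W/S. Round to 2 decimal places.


Step 1: Wing loading = W / S = 2227318 / 319.7
Step 2: Wing loading = 6966.90 N/m^2

6966.90


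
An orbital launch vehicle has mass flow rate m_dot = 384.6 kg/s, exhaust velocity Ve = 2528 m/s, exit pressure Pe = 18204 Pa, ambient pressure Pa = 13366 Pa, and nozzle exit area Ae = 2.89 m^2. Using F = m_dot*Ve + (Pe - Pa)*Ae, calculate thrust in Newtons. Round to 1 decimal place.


Step 1: Momentum thrust = m_dot * Ve = 384.6 * 2528 = 972268.8 N
Step 2: Pressure thrust = (Pe - Pa) * Ae = (18204 - 13366) * 2.89 = 13981.82 N
Step 3: Total thrust F = 972268.8 + 13981.82 = 986250.6 N

986250.6


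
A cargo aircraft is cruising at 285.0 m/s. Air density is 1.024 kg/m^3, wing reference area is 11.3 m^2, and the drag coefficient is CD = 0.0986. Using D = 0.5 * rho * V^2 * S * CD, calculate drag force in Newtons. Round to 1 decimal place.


Step 1: Dynamic pressure q = 0.5 * 1.024 * 285.0^2 = 41587.2 Pa
Step 2: Drag D = q * S * CD = 41587.2 * 11.3 * 0.0986
Step 3: D = 46335.6 N

46335.6


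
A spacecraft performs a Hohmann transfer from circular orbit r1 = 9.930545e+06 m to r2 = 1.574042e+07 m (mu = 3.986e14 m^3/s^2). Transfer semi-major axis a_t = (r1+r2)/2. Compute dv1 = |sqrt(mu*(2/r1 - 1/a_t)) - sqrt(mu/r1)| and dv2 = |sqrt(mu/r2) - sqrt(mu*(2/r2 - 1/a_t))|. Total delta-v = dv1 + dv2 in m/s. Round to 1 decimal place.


Step 1: Transfer semi-major axis a_t = (9.930545e+06 + 1.574042e+07) / 2 = 1.283548e+07 m
Step 2: v1 (circular at r1) = sqrt(mu/r1) = 6335.52 m/s
Step 3: v_t1 = sqrt(mu*(2/r1 - 1/a_t)) = 7015.91 m/s
Step 4: dv1 = |7015.91 - 6335.52| = 680.39 m/s
Step 5: v2 (circular at r2) = 5032.23 m/s, v_t2 = 4426.3 m/s
Step 6: dv2 = |5032.23 - 4426.3| = 605.93 m/s
Step 7: Total delta-v = 680.39 + 605.93 = 1286.3 m/s

1286.3


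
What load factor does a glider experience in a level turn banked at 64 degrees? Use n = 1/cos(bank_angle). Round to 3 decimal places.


Step 1: Convert 64 degrees to radians = 1.117011
Step 2: cos(64 deg) = 0.438371
Step 3: n = 1 / 0.438371 = 2.281

2.281


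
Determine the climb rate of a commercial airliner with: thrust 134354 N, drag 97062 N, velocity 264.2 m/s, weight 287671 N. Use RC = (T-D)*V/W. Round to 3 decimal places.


Step 1: Excess thrust = T - D = 134354 - 97062 = 37292 N
Step 2: Excess power = 37292 * 264.2 = 9852546.4 W
Step 3: RC = 9852546.4 / 287671 = 34.249 m/s

34.249


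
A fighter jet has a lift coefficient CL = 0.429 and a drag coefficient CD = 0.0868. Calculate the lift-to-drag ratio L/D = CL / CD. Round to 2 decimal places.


Step 1: L/D = CL / CD = 0.429 / 0.0868
Step 2: L/D = 4.94

4.94


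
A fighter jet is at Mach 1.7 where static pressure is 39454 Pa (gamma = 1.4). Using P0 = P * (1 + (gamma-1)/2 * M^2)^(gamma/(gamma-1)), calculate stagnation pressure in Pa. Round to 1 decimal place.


Step 1: (gamma-1)/2 * M^2 = 0.2 * 2.89 = 0.578
Step 2: 1 + 0.578 = 1.578
Step 3: Exponent gamma/(gamma-1) = 3.5
Step 4: P0 = 39454 * 1.578^3.5 = 194744.7 Pa

194744.7


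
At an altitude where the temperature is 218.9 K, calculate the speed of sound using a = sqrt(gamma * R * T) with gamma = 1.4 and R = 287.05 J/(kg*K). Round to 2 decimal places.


Step 1: gamma * R * T = 1.4 * 287.05 * 218.9 = 87969.343
Step 2: a = sqrt(87969.343) = 296.60 m/s

296.60


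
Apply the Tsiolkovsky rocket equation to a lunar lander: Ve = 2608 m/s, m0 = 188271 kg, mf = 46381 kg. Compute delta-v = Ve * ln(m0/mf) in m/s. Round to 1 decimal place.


Step 1: Mass ratio m0/mf = 188271 / 46381 = 4.059227
Step 2: ln(4.059227) = 1.400993
Step 3: delta-v = 2608 * 1.400993 = 3653.8 m/s

3653.8


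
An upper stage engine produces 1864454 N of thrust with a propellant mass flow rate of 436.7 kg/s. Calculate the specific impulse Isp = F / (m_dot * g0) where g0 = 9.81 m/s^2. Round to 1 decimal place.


Step 1: m_dot * g0 = 436.7 * 9.81 = 4284.03
Step 2: Isp = 1864454 / 4284.03 = 435.2 s

435.2


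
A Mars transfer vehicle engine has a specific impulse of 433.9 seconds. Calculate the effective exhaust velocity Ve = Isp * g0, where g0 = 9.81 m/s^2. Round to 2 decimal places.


Step 1: Ve = Isp * g0 = 433.9 * 9.81
Step 2: Ve = 4256.56 m/s

4256.56


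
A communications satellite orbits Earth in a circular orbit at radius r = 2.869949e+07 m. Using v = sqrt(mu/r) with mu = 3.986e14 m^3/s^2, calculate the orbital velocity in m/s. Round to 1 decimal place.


Step 1: mu / r = 3.986e14 / 2.869949e+07 = 13888748.5457
Step 2: v = sqrt(13888748.5457) = 3726.8 m/s

3726.8


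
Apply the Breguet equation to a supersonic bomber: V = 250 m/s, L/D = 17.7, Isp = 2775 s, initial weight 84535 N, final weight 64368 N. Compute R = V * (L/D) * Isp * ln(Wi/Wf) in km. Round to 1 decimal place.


Step 1: Coefficient = V * (L/D) * Isp = 250 * 17.7 * 2775 = 12279375.0 m
Step 2: Wi/Wf = 84535 / 64368 = 1.313308
Step 3: ln(1.313308) = 0.272549
Step 4: R = 12279375.0 * 0.272549 = 3346731.8 m = 3346.7 km

3346.7


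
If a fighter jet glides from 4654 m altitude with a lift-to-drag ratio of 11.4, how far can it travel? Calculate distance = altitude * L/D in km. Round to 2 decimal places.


Step 1: Glide distance = altitude * L/D = 4654 * 11.4 = 53055.6 m
Step 2: Convert to km: 53055.6 / 1000 = 53.06 km

53.06


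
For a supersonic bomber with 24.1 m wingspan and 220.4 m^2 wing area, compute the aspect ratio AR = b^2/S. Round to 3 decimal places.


Step 1: b^2 = 24.1^2 = 580.81
Step 2: AR = 580.81 / 220.4 = 2.635

2.635


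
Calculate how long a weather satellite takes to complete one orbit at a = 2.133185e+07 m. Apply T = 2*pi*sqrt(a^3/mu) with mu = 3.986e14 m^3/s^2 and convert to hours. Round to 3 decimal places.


Step 1: a^3 / mu = 9.707012e+21 / 3.986e14 = 2.435276e+07
Step 2: sqrt(2.435276e+07) = 4934.852 s
Step 3: T = 2*pi * 4934.852 = 31006.59 s
Step 4: T in hours = 31006.59 / 3600 = 8.613 hours

8.613


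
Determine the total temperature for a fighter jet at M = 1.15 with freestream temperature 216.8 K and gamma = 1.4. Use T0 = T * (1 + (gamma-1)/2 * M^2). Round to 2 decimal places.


Step 1: (gamma-1)/2 = 0.2
Step 2: M^2 = 1.3225
Step 3: 1 + 0.2 * 1.3225 = 1.2645
Step 4: T0 = 216.8 * 1.2645 = 274.14 K

274.14


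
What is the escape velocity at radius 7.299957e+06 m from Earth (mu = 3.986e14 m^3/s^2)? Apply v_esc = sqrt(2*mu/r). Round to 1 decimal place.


Step 1: 2*mu/r = 2 * 3.986e14 / 7.299957e+06 = 109206122.721
Step 2: v_esc = sqrt(109206122.721) = 10450.2 m/s

10450.2


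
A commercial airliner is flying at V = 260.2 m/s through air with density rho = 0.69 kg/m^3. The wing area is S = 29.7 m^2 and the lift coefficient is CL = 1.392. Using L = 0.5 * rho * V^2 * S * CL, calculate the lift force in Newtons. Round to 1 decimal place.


Step 1: Calculate dynamic pressure q = 0.5 * 0.69 * 260.2^2 = 0.5 * 0.69 * 67704.04 = 23357.8938 Pa
Step 2: Multiply by wing area and lift coefficient: L = 23357.8938 * 29.7 * 1.392
Step 3: L = 693729.4459 * 1.392 = 965671.4 N

965671.4


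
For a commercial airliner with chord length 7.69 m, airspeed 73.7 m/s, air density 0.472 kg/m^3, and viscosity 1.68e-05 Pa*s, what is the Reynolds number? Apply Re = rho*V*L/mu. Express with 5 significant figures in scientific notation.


Step 1: Numerator = rho * V * L = 0.472 * 73.7 * 7.69 = 267.507416
Step 2: Re = 267.507416 / 1.68e-05
Step 3: Re = 1.5923e+07

1.5923e+07


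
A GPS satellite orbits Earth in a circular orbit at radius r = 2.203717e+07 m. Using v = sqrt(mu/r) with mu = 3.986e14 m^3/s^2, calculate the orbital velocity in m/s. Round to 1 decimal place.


Step 1: mu / r = 3.986e14 / 2.203717e+07 = 18087621.9587
Step 2: v = sqrt(18087621.9587) = 4253.0 m/s

4253.0


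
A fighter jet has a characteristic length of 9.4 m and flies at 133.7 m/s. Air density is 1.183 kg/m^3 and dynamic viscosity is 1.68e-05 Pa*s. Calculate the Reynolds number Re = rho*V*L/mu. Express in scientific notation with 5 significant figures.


Step 1: Numerator = rho * V * L = 1.183 * 133.7 * 9.4 = 1486.77074
Step 2: Re = 1486.77074 / 1.68e-05
Step 3: Re = 8.8498e+07

8.8498e+07


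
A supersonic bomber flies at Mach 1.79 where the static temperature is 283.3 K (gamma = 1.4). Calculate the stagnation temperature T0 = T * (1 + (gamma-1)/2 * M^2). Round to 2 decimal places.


Step 1: (gamma-1)/2 = 0.2
Step 2: M^2 = 3.2041
Step 3: 1 + 0.2 * 3.2041 = 1.64082
Step 4: T0 = 283.3 * 1.64082 = 464.84 K

464.84


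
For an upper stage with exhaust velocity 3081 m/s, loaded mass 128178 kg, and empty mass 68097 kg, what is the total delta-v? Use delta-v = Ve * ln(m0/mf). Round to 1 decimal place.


Step 1: Mass ratio m0/mf = 128178 / 68097 = 1.882286
Step 2: ln(1.882286) = 0.632487
Step 3: delta-v = 3081 * 0.632487 = 1948.7 m/s

1948.7


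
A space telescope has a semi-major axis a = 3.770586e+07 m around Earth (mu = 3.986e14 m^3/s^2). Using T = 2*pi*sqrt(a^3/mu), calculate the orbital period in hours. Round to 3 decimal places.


Step 1: a^3 / mu = 5.360762e+22 / 3.986e14 = 1.344898e+08
Step 2: sqrt(1.344898e+08) = 11596.9725 s
Step 3: T = 2*pi * 11596.9725 = 72865.93 s
Step 4: T in hours = 72865.93 / 3600 = 20.241 hours

20.241


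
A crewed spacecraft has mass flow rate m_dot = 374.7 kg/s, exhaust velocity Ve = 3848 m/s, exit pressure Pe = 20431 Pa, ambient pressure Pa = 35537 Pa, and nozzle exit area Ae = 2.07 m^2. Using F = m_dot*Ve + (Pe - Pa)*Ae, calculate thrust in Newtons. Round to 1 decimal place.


Step 1: Momentum thrust = m_dot * Ve = 374.7 * 3848 = 1441845.6 N
Step 2: Pressure thrust = (Pe - Pa) * Ae = (20431 - 35537) * 2.07 = -31269.42 N
Step 3: Total thrust F = 1441845.6 + -31269.42 = 1410576.2 N

1410576.2


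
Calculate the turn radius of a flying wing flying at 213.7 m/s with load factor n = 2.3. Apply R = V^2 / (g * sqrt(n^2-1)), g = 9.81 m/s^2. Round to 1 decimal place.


Step 1: V^2 = 213.7^2 = 45667.69
Step 2: n^2 - 1 = 2.3^2 - 1 = 4.29
Step 3: sqrt(4.29) = 2.071232
Step 4: R = 45667.69 / (9.81 * 2.071232) = 2247.6 m

2247.6


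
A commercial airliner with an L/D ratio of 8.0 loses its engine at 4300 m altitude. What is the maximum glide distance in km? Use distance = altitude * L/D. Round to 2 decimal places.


Step 1: Glide distance = altitude * L/D = 4300 * 8.0 = 34400.0 m
Step 2: Convert to km: 34400.0 / 1000 = 34.40 km

34.40


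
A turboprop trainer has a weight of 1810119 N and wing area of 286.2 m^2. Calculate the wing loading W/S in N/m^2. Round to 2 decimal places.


Step 1: Wing loading = W / S = 1810119 / 286.2
Step 2: Wing loading = 6324.66 N/m^2

6324.66


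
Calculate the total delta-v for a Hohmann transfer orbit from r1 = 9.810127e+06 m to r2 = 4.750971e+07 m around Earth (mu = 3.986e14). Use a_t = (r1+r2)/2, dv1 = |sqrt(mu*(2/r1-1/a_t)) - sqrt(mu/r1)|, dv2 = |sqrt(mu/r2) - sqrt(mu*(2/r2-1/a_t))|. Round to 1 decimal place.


Step 1: Transfer semi-major axis a_t = (9.810127e+06 + 4.750971e+07) / 2 = 2.865992e+07 m
Step 2: v1 (circular at r1) = sqrt(mu/r1) = 6374.28 m/s
Step 3: v_t1 = sqrt(mu*(2/r1 - 1/a_t)) = 8207.01 m/s
Step 4: dv1 = |8207.01 - 6374.28| = 1832.73 m/s
Step 5: v2 (circular at r2) = 2896.53 m/s, v_t2 = 1694.64 m/s
Step 6: dv2 = |2896.53 - 1694.64| = 1201.89 m/s
Step 7: Total delta-v = 1832.73 + 1201.89 = 3034.6 m/s

3034.6


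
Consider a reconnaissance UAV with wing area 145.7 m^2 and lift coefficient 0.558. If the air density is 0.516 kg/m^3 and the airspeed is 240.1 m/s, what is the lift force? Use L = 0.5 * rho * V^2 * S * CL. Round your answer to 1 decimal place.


Step 1: Calculate dynamic pressure q = 0.5 * 0.516 * 240.1^2 = 0.5 * 0.516 * 57648.01 = 14873.1866 Pa
Step 2: Multiply by wing area and lift coefficient: L = 14873.1866 * 145.7 * 0.558
Step 3: L = 2167023.2847 * 0.558 = 1209199.0 N

1209199.0


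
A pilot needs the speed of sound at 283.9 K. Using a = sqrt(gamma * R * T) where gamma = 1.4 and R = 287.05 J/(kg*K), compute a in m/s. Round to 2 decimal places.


Step 1: gamma * R * T = 1.4 * 287.05 * 283.9 = 114090.893
Step 2: a = sqrt(114090.893) = 337.77 m/s

337.77


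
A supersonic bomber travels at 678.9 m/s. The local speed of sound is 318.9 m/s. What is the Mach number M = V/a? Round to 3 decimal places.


Step 1: M = V / a = 678.9 / 318.9
Step 2: M = 2.129

2.129


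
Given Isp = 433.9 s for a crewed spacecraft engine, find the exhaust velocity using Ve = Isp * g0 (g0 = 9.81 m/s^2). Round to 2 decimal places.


Step 1: Ve = Isp * g0 = 433.9 * 9.81
Step 2: Ve = 4256.56 m/s

4256.56


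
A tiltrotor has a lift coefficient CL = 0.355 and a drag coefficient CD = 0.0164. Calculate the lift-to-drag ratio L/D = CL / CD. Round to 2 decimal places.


Step 1: L/D = CL / CD = 0.355 / 0.0164
Step 2: L/D = 21.65

21.65


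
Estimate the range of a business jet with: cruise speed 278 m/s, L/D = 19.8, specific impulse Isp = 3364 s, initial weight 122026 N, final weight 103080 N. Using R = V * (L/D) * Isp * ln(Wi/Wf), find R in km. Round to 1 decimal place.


Step 1: Coefficient = V * (L/D) * Isp = 278 * 19.8 * 3364 = 18516801.6 m
Step 2: Wi/Wf = 122026 / 103080 = 1.183799
Step 3: ln(1.183799) = 0.168729
Step 4: R = 18516801.6 * 0.168729 = 3124316.8 m = 3124.3 km

3124.3


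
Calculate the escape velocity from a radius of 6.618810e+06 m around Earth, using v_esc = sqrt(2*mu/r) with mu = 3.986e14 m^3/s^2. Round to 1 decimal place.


Step 1: 2*mu/r = 2 * 3.986e14 / 6.618810e+06 = 120444611.6447
Step 2: v_esc = sqrt(120444611.6447) = 10974.7 m/s

10974.7


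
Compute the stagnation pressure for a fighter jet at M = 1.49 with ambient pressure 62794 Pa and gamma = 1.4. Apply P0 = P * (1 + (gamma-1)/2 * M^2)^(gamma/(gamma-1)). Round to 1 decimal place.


Step 1: (gamma-1)/2 * M^2 = 0.2 * 2.2201 = 0.44402
Step 2: 1 + 0.44402 = 1.44402
Step 3: Exponent gamma/(gamma-1) = 3.5
Step 4: P0 = 62794 * 1.44402^3.5 = 227208.4 Pa

227208.4


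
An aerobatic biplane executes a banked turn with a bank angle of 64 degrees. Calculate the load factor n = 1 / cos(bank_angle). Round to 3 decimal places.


Step 1: Convert 64 degrees to radians = 1.117011
Step 2: cos(64 deg) = 0.438371
Step 3: n = 1 / 0.438371 = 2.281

2.281


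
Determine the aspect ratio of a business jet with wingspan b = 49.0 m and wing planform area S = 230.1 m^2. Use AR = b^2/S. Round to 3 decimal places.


Step 1: b^2 = 49.0^2 = 2401.0
Step 2: AR = 2401.0 / 230.1 = 10.435

10.435


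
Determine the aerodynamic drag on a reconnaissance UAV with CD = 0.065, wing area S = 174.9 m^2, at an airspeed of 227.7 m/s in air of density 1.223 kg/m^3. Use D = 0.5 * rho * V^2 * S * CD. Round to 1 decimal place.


Step 1: Dynamic pressure q = 0.5 * 1.223 * 227.7^2 = 31704.6178 Pa
Step 2: Drag D = q * S * CD = 31704.6178 * 174.9 * 0.065
Step 3: D = 360433.9 N

360433.9


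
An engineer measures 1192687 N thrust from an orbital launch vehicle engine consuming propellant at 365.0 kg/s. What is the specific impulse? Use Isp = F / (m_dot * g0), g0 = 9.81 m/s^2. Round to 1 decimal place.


Step 1: m_dot * g0 = 365.0 * 9.81 = 3580.65
Step 2: Isp = 1192687 / 3580.65 = 333.1 s

333.1


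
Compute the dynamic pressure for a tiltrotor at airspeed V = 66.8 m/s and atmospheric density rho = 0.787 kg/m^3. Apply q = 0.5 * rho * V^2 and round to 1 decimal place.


Step 1: V^2 = 66.8^2 = 4462.24
Step 2: q = 0.5 * 0.787 * 4462.24
Step 3: q = 1755.9 Pa

1755.9


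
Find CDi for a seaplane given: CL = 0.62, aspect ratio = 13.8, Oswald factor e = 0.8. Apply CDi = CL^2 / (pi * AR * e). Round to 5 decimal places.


Step 1: CL^2 = 0.62^2 = 0.3844
Step 2: pi * AR * e = 3.14159 * 13.8 * 0.8 = 34.683183
Step 3: CDi = 0.3844 / 34.683183 = 0.01108

0.01108


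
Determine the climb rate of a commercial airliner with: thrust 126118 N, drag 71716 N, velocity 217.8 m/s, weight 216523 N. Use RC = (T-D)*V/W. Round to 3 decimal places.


Step 1: Excess thrust = T - D = 126118 - 71716 = 54402 N
Step 2: Excess power = 54402 * 217.8 = 11848755.6 W
Step 3: RC = 11848755.6 / 216523 = 54.723 m/s

54.723


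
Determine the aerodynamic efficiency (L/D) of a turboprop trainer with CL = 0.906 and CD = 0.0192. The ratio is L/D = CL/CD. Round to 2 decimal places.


Step 1: L/D = CL / CD = 0.906 / 0.0192
Step 2: L/D = 47.19

47.19


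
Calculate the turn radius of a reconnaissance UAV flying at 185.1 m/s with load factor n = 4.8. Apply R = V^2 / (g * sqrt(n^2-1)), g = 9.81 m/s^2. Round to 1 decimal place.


Step 1: V^2 = 185.1^2 = 34262.01
Step 2: n^2 - 1 = 4.8^2 - 1 = 22.04
Step 3: sqrt(22.04) = 4.694678
Step 4: R = 34262.01 / (9.81 * 4.694678) = 743.9 m

743.9


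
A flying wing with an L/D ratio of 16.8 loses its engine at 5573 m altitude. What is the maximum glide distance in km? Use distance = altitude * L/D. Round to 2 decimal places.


Step 1: Glide distance = altitude * L/D = 5573 * 16.8 = 93626.4 m
Step 2: Convert to km: 93626.4 / 1000 = 93.63 km

93.63


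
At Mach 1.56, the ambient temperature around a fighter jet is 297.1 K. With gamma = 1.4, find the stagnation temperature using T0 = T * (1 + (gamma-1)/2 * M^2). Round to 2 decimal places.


Step 1: (gamma-1)/2 = 0.2
Step 2: M^2 = 2.4336
Step 3: 1 + 0.2 * 2.4336 = 1.48672
Step 4: T0 = 297.1 * 1.48672 = 441.70 K

441.70


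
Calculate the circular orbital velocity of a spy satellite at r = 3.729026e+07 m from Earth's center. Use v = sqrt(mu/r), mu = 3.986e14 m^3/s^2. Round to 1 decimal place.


Step 1: mu / r = 3.986e14 / 3.729026e+07 = 10689118.2845
Step 2: v = sqrt(10689118.2845) = 3269.4 m/s

3269.4


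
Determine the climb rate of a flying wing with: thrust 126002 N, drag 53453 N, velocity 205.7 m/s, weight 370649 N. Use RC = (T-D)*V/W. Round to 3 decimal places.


Step 1: Excess thrust = T - D = 126002 - 53453 = 72549 N
Step 2: Excess power = 72549 * 205.7 = 14923329.3 W
Step 3: RC = 14923329.3 / 370649 = 40.263 m/s

40.263


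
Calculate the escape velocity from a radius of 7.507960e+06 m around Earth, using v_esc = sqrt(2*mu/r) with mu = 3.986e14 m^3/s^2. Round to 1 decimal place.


Step 1: 2*mu/r = 2 * 3.986e14 / 7.507960e+06 = 106180640.2804
Step 2: v_esc = sqrt(106180640.2804) = 10304.4 m/s

10304.4


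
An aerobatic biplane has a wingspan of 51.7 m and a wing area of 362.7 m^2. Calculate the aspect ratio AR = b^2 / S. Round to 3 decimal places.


Step 1: b^2 = 51.7^2 = 2672.89
Step 2: AR = 2672.89 / 362.7 = 7.369

7.369


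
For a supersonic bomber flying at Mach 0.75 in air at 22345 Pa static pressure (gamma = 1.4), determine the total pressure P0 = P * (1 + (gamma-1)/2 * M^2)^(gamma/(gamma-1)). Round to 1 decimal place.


Step 1: (gamma-1)/2 * M^2 = 0.2 * 0.5625 = 0.1125
Step 2: 1 + 0.1125 = 1.1125
Step 3: Exponent gamma/(gamma-1) = 3.5
Step 4: P0 = 22345 * 1.1125^3.5 = 32451.2 Pa

32451.2


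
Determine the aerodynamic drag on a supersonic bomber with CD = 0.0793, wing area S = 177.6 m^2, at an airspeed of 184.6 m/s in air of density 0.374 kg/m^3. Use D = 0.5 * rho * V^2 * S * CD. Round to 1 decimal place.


Step 1: Dynamic pressure q = 0.5 * 0.374 * 184.6^2 = 6372.4289 Pa
Step 2: Drag D = q * S * CD = 6372.4289 * 177.6 * 0.0793
Step 3: D = 89747.2 N

89747.2
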